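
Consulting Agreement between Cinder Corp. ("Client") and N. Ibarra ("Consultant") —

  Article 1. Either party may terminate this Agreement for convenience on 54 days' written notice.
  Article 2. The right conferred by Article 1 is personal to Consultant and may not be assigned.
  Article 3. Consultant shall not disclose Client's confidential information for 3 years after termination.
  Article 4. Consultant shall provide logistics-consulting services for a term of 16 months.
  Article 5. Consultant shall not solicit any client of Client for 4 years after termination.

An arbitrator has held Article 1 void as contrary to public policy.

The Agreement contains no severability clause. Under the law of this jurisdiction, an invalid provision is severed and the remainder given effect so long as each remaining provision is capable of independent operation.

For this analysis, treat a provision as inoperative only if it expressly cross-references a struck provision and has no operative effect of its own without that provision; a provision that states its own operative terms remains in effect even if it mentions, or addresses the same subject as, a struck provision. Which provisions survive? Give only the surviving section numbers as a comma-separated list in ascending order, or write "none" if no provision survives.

Article 1 is struck. The only function of Article 2 is the non-assignment of Article 1, so it cannot stand once Article 1 is removed. With no severability clause, the stated default rule severs what cannot stand and enforces each remaining provision that can operate on its own. Article 3, Article 4, and Article 5 remain in effect.

3, 4, 5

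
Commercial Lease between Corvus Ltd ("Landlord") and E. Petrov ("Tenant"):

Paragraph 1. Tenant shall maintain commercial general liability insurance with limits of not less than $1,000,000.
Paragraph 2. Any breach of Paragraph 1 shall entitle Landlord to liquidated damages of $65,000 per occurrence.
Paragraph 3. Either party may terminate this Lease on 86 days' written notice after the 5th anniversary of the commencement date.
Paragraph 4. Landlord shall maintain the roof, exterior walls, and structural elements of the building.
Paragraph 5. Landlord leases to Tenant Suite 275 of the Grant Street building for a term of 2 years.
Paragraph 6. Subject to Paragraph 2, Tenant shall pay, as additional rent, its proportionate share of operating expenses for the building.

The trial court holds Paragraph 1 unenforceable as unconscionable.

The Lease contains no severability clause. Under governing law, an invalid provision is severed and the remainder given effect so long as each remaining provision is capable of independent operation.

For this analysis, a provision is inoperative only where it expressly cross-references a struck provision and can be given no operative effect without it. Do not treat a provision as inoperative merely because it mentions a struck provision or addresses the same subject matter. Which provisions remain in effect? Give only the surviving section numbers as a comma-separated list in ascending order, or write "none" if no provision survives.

3, 4, 5, 6

Paragraph 1 is struck. Paragraph 2 does nothing except set the liquidated-damages amount by reference to Paragraph 1; with Paragraph 1 gone it has no independent effect and is inoperative. Paragraph 6 mentions Paragraph 2 but its own obligation stands independently of Paragraph 2, so Paragraph 6 is not affected. With no severability clause, the stated default rule severs what cannot stand and enforces each remaining provision that can operate on its own. The provisions still in force are Paragraph 3, Paragraph 4, Paragraph 5, and Paragraph 6.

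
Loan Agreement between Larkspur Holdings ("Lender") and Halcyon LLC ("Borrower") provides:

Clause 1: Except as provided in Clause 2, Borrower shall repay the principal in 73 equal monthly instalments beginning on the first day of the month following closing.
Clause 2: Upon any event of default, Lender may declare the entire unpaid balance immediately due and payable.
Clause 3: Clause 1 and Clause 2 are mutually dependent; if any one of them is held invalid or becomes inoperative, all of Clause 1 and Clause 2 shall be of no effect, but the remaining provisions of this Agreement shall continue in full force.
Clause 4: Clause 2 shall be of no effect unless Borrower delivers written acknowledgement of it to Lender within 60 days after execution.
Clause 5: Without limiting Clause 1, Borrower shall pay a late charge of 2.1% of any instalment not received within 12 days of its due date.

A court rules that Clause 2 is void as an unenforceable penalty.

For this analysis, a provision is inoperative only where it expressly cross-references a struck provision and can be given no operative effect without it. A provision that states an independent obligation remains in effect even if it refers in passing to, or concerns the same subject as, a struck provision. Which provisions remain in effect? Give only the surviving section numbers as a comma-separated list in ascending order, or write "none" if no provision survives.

Clause 2 is struck. The only function of Clause 4 is the acknowledgement condition for Clause 2, so it cannot stand once Clause 2 is removed. Clause 5 mentions Clause 1 but its own obligation stands independently of Clause 1, so Clause 5 is not affected. Clause 3 declares Clause 1 and Clause 2 mutually dependent; since one of them has fallen, all of them are of no effect. That brings down Clause 1 as well. The remainder continues in force under Clause 3. That leaves Clause 3 and Clause 5 in effect.

3, 5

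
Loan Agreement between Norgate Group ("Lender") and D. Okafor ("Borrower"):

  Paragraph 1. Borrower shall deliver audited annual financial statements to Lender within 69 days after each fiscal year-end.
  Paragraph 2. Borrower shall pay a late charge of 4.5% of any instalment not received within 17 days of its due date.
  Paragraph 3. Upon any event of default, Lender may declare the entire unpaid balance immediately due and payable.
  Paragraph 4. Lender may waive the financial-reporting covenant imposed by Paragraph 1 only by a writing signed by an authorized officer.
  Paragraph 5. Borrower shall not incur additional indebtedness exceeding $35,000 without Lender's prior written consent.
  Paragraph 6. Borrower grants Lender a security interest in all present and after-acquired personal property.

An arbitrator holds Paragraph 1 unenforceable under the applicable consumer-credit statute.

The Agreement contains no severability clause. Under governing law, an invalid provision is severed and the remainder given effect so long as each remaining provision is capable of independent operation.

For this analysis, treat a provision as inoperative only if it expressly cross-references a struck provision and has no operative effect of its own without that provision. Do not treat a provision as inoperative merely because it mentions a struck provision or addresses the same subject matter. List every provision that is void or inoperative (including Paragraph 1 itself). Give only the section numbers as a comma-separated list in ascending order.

1, 4

Paragraph 1 is struck. The only function of Paragraph 4 is the waiver condition for Paragraph 1, so it cannot stand once Paragraph 1 is removed. With no severability clause, the stated default rule severs what cannot stand and enforces each remaining provision that can operate on its own. Paragraph 2, Paragraph 3, Paragraph 5, and Paragraph 6 remain in effect.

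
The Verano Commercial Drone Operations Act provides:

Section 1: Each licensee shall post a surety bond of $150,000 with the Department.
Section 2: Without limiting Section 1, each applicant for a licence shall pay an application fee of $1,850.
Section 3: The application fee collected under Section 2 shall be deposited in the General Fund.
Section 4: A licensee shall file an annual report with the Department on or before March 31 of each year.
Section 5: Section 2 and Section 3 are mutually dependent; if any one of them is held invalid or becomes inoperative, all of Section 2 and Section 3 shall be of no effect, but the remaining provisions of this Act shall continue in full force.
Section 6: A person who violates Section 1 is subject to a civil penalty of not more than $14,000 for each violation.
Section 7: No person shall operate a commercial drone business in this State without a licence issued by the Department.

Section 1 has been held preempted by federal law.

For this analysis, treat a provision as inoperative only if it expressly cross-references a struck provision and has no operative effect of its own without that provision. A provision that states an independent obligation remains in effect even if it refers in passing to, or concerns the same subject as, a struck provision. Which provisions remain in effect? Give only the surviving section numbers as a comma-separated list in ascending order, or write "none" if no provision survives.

2, 3, 4, 5, 7

Section 1 is struck. The only function of Section 6 is the civil penalty for violating Section 1, so it cannot stand once Section 1 is removed. Although Section 2 refers to Section 1, its operative terms do not depend on Section 1, so it remains in effect. Section 5 ties Section 2 and Section 3 together, but none of those is affected here; the remaining provisions continue in force under Section 5. The provisions still in force are Section 2, Section 3, Section 4, Section 5, and Section 7.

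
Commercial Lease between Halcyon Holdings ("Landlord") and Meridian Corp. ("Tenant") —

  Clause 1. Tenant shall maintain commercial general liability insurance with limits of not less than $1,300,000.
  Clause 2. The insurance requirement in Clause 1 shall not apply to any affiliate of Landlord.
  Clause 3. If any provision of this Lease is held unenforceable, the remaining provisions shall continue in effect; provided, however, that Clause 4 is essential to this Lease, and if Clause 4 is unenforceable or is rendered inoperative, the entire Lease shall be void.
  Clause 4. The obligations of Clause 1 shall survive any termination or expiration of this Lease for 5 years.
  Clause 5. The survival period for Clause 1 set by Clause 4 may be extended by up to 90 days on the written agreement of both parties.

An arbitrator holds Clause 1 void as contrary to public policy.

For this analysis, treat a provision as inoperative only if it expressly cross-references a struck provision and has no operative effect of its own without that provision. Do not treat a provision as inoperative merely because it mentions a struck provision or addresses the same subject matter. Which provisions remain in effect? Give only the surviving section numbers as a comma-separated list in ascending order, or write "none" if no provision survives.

Clause 1 is struck. The whole of Clause 2 is the carve-out from the insurance requirement, defined by reference to Clause 1, so Clause 2 cannot stand once Clause 1 is removed. Clause 4 has no operative effect of its own apart from Clause 1 and is therefore inoperative. Clause 5 has no operative effect of its own apart from Clause 4 and is therefore inoperative. Clause 3 makes Clause 4 an essential term, and Clause 4 has been rendered inoperative by the cascade; under Clause 3, the entire Lease is therefore void. No provision of the Lease survives.

none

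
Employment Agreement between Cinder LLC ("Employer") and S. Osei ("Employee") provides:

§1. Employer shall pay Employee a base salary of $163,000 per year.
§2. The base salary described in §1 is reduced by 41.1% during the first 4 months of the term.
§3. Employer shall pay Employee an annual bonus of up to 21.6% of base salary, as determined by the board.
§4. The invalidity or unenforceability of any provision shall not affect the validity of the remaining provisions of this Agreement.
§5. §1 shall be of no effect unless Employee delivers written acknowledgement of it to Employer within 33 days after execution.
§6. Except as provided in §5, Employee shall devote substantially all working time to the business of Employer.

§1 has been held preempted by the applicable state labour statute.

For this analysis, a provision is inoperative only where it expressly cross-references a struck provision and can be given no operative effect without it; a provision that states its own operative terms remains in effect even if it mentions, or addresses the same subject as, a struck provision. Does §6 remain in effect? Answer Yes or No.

§1 is struck. §2 does nothing except set the introductory reduction to the base salary by reference to §1; with §1 gone it has no independent effect and is inoperative. §5 operates only by reference to §1, so it falls with §1. §6 mentions §5 but its own obligation stands independently of §5, so §6 is not affected. §4 is a severability clause and preserves every provision that can still be given independent effect. That leaves §3, §4, and §6 in effect. §6 is among the surviving provisions, so the answer is yes.

Yes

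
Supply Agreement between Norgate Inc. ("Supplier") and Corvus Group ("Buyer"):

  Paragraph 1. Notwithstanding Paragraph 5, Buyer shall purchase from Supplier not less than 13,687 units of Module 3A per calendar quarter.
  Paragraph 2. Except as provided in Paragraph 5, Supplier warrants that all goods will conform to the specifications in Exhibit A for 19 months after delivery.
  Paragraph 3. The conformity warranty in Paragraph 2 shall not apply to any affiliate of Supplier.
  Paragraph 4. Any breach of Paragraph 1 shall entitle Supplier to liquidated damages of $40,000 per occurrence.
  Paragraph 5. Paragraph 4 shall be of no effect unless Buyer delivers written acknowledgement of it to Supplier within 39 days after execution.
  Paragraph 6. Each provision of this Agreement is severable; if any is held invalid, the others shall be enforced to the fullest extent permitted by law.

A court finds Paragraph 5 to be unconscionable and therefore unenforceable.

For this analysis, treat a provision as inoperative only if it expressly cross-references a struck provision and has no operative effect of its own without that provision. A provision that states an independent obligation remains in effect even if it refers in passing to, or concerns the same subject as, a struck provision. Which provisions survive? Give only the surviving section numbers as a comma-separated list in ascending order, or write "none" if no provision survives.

1, 2, 3, 4, 6

Paragraph 5 is struck. Paragraph 1 mentions Paragraph 5 but its own obligation stands independently of Paragraph 5, so Paragraph 1 is not affected. Although Paragraph 2 refers to Paragraph 5, its operative terms do not depend on Paragraph 5, so it remains in effect. No other provision's operative terms depend on Paragraph 5. Paragraph 6 is a severability clause and preserves every provision that can still be given independent effect. The provisions still in force are Paragraph 1, Paragraph 2, Paragraph 3, Paragraph 4, and Paragraph 6.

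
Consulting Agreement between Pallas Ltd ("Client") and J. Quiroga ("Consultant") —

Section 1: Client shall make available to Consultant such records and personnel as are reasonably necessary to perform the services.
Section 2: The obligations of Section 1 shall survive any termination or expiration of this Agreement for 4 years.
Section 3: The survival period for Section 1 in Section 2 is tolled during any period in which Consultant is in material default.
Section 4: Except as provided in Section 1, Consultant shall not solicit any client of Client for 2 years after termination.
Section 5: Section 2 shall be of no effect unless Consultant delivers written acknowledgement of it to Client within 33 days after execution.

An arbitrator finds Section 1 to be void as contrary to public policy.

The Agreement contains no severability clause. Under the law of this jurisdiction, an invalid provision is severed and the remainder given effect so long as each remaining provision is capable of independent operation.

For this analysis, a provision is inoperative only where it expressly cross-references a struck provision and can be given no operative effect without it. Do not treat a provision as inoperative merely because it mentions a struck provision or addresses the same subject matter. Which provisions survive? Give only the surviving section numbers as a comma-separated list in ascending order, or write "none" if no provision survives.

4

Section 1 is struck. Section 2 merely fixes the survival period for Section 1; with Section 1 gone it has nothing to operate on and falls away. Section 3 does nothing except set the tolling of the survival period for Section 1 by reference to Section 2; with Section 2 gone it has no independent effect and is inoperative. Section 5 merely fixes the acknowledgement condition for Section 2; with Section 2 gone it has nothing to operate on and falls away. Section 4 mentions Section 1 but its own obligation stands independently of Section 1, so Section 4 is not affected. With no severability clause, the stated default rule severs what cannot stand and enforces each remaining provision that can operate on its own. Only Section 4 remains in effect.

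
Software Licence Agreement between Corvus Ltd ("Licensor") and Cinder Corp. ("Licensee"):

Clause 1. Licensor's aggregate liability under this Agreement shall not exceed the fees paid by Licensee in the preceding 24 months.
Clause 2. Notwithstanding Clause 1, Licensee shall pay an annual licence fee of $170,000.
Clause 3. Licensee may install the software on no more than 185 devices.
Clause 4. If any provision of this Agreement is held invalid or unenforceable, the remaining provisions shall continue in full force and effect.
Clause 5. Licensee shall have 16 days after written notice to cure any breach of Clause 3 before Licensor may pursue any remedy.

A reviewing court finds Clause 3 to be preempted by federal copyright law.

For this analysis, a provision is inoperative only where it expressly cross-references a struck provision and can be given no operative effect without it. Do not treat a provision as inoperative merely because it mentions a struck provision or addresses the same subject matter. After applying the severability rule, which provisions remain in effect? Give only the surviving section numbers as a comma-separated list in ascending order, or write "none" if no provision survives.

Clause 3 is struck. Clause 5 merely fixes the cure period for breach of Clause 3; with Clause 3 gone it has nothing to operate on and falls away. Clause 4 is a severability clause and preserves every provision that can still be given independent effect. That leaves Clause 1, Clause 2, and Clause 4 in effect.

1, 2, 4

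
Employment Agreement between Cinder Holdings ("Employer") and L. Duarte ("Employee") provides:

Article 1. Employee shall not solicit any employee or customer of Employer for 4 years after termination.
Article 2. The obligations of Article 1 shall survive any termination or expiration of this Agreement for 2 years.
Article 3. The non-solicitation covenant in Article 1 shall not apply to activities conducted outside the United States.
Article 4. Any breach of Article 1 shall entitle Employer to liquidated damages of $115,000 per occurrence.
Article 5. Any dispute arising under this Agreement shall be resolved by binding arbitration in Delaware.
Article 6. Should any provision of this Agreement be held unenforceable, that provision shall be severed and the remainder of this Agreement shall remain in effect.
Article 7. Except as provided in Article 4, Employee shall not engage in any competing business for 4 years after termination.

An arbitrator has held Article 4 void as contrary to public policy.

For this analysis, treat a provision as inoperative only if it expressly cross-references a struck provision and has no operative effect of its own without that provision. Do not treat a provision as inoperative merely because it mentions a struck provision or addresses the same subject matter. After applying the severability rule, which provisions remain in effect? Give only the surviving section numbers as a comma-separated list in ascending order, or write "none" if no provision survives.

Article 4 is struck. Although Article 7 refers to Article 4, its operative terms do not depend on Article 4, so it remains in effect. No other provision's operative terms depend on Article 4. Article 6 is a severability clause and preserves every provision that can still be given independent effect. The provisions still in force are Article 1, Article 2, Article 3, Article 5, Article 6, and Article 7.

1, 2, 3, 5, 6, 7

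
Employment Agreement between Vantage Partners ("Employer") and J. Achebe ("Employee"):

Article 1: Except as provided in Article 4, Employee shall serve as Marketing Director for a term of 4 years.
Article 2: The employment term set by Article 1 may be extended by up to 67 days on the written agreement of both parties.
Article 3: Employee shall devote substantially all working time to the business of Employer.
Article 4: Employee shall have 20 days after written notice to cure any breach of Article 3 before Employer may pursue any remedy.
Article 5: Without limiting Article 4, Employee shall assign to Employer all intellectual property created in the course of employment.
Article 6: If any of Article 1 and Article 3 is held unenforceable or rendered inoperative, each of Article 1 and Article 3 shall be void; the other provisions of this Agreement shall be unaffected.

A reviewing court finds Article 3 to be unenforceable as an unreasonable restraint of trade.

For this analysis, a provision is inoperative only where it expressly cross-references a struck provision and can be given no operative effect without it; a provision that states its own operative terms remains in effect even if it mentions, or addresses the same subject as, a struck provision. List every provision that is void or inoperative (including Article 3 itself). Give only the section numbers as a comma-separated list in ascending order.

Article 3 is struck. Article 4 has no operative effect of its own apart from Article 3 and is therefore inoperative. Article 5 mentions Article 4 but its own obligation stands independently of Article 4, so Article 5 is not affected. Article 6 declares Article 1 and Article 3 mutually dependent; since one of them has fallen, all of them are of no effect. That brings down Article 1 as well. Article 2 in turn depends solely on a provision now struck and likewise falls. The remainder continues in force under Article 6. The provisions still in force are Article 5 and Article 6.

1, 2, 3, 4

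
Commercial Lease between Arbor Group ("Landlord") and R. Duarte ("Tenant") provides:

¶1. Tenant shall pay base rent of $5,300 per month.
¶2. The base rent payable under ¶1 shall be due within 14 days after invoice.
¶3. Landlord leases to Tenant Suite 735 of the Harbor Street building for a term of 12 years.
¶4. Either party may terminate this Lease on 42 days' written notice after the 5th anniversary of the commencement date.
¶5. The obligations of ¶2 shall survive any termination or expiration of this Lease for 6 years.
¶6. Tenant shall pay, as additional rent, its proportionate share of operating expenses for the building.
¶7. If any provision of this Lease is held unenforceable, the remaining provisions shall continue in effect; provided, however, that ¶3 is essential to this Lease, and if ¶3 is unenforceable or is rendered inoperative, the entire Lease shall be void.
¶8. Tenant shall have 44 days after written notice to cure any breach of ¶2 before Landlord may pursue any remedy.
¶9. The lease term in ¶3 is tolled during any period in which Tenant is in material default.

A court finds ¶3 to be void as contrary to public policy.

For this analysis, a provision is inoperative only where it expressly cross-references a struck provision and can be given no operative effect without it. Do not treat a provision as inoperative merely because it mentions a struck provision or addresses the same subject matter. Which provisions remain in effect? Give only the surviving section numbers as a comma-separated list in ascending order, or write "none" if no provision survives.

none

¶3 is struck. The whole of ¶9 is the tolling of the lease term, defined by reference to ¶3, so ¶9 cannot stand once ¶3 is removed. ¶7 makes ¶3 an essential term, and ¶3 is the provision held invalid; under ¶7, the entire Lease is therefore void. No provision of the Lease survives.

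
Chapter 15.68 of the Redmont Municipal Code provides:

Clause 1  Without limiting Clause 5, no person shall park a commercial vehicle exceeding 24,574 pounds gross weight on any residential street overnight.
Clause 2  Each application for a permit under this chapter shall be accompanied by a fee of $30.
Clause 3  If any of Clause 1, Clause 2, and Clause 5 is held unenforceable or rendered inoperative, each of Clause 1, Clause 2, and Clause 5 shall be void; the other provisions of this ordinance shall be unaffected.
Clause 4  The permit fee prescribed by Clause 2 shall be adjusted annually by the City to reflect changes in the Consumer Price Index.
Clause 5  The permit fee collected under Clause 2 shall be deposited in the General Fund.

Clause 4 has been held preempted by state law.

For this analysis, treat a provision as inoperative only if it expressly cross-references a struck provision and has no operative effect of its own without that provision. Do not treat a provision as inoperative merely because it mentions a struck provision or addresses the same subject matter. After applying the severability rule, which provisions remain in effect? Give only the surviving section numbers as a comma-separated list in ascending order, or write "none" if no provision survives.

Clause 4 is struck. Nothing else in the ordinance is defined by reference to Clause 4. Clause 3 ties Clause 1, Clause 2, and Clause 5 together, but none of those is affected here; the remaining provisions continue in force under Clause 3. Clause 1, Clause 2, Clause 3, and Clause 5 remain in effect.

1, 2, 3, 5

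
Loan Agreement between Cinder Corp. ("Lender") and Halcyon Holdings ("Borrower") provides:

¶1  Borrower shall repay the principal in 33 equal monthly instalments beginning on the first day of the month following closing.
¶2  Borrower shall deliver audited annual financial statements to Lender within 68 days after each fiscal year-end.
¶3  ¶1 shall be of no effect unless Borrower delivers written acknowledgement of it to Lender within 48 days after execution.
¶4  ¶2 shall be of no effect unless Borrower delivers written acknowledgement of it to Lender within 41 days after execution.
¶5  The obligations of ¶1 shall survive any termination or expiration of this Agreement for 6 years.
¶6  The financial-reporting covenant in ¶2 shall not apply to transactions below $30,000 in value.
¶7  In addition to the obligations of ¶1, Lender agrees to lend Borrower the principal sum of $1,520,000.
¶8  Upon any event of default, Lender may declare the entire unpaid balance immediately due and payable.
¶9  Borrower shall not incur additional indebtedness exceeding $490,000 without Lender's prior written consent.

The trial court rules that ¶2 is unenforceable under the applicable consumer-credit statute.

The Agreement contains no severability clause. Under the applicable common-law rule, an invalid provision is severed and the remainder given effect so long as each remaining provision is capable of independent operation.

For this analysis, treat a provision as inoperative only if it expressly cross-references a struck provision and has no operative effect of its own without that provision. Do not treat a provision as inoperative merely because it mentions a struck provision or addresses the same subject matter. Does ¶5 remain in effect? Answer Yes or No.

¶2 is struck. ¶4 operates only by reference to ¶2, so it falls with ¶2. The whole of ¶6 is the carve-out from the financial-reporting covenant, defined by reference to ¶2, so ¶6 cannot stand once ¶2 is removed. With no severability clause, the stated default rule severs what cannot stand and enforces each remaining provision that can operate on its own. ¶1, ¶3, ¶5, ¶7, ¶8, and ¶9 remain in effect. ¶5 is among the surviving provisions, so the answer is yes.

Yes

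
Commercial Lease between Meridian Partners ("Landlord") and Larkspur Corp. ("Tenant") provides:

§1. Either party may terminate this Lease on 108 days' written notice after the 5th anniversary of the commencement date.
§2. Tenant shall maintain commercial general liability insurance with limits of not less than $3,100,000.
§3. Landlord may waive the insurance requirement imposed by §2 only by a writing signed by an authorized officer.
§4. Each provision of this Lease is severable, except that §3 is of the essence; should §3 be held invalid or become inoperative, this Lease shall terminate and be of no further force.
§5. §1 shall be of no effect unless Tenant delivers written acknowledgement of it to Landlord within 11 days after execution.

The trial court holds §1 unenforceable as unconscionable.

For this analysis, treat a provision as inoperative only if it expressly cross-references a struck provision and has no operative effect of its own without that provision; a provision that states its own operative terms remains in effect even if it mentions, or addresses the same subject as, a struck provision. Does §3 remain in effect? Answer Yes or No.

Yes

§1 is struck. §5 has no operative effect of its own apart from §1 and is therefore inoperative. §4 makes §3 an essential term, but §3 is unaffected, so the severability proviso in §4 preserves the remaining provisions. §2, §3, and §4 remain in effect. §3 is among the surviving provisions, so the answer is yes.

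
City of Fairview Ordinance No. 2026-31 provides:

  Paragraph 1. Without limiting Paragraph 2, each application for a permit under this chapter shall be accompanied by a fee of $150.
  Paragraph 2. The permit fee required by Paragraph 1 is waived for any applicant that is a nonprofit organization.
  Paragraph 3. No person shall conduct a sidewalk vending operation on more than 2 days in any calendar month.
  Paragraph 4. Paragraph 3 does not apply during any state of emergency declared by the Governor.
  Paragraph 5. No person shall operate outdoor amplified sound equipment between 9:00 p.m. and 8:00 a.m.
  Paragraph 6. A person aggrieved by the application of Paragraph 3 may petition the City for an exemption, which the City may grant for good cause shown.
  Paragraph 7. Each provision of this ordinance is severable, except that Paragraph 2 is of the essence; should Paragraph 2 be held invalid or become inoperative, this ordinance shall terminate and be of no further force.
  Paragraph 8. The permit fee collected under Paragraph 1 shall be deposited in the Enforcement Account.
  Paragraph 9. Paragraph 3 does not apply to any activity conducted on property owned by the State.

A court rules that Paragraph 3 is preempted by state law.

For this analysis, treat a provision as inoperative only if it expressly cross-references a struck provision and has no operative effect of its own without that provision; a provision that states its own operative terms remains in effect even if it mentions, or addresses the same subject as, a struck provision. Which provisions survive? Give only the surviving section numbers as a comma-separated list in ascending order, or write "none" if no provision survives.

1, 2, 5, 7, 8

Paragraph 3 is struck. The only function of Paragraph 4 is the emergency suspension of Paragraph 3, so it cannot stand once Paragraph 3 is removed. The only function of Paragraph 6 is the exemption procedure for Paragraph 3, so it cannot stand once Paragraph 3 is removed. Paragraph 9 has no operative effect of its own apart from Paragraph 3 and is therefore inoperative. Paragraph 7 makes Paragraph 2 an essential term, but Paragraph 2 is unaffected, so the severability proviso in Paragraph 7 preserves the remaining provisions. The provisions still in force are Paragraph 1, Paragraph 2, Paragraph 5, Paragraph 7, and Paragraph 8.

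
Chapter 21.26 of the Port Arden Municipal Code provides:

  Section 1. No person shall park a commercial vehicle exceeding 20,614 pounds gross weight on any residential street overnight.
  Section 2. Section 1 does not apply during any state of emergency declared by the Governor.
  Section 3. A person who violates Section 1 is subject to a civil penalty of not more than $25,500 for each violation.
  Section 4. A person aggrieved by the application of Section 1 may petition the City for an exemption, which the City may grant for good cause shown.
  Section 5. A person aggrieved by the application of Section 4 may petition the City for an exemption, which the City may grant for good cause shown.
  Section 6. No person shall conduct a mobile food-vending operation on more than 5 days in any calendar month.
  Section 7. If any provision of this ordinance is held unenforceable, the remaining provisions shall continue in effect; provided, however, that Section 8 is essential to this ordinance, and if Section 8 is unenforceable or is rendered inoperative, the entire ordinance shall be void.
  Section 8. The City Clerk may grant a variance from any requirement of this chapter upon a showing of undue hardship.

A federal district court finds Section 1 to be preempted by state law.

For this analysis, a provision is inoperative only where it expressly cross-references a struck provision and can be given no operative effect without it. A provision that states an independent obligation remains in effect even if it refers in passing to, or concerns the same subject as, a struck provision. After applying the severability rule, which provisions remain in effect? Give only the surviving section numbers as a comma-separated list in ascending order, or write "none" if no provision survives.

6, 7, 8

Section 1 is struck. Section 2 operates only by reference to Section 1, so it falls with Section 1. Section 3 has no operative effect of its own apart from Section 1 and is therefore inoperative. The only function of Section 4 is the exemption procedure for Section 1, so it cannot stand once Section 1 is removed. Section 5 merely fixes the exemption procedure for Section 4; with Section 4 gone it has nothing to operate on and falls away. Section 7 makes Section 8 an essential term, but Section 8 is unaffected, so the severability proviso in Section 7 preserves the remaining provisions. The provisions still in force are Section 6, Section 7, and Section 8.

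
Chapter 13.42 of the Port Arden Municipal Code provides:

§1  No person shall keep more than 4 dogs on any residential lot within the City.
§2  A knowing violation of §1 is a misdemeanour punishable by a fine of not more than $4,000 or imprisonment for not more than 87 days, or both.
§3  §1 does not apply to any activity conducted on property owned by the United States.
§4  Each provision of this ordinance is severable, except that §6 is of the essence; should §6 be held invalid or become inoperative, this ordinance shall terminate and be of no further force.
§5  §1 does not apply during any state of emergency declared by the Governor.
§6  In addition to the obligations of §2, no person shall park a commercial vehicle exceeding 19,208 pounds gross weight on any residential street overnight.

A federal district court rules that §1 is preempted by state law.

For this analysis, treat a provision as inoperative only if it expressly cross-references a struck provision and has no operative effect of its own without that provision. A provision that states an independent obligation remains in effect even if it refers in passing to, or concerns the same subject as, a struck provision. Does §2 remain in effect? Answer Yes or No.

§1 is struck. §2 merely fixes the criminal penalty for violating §1; with §1 gone it has nothing to operate on and falls away. §3 has no operative effect of its own apart from §1 and is therefore inoperative. §5 merely fixes the emergency suspension of §1; with §1 gone it has nothing to operate on and falls away. §6 mentions §2 but its own obligation stands independently of §2, so §6 is not affected. §4 makes §6 an essential term, but §6 is unaffected, so the severability proviso in §4 preserves the remaining provisions. §4 and §6 remain in effect. §2 is among the inoperative provisions, so the answer is no.

No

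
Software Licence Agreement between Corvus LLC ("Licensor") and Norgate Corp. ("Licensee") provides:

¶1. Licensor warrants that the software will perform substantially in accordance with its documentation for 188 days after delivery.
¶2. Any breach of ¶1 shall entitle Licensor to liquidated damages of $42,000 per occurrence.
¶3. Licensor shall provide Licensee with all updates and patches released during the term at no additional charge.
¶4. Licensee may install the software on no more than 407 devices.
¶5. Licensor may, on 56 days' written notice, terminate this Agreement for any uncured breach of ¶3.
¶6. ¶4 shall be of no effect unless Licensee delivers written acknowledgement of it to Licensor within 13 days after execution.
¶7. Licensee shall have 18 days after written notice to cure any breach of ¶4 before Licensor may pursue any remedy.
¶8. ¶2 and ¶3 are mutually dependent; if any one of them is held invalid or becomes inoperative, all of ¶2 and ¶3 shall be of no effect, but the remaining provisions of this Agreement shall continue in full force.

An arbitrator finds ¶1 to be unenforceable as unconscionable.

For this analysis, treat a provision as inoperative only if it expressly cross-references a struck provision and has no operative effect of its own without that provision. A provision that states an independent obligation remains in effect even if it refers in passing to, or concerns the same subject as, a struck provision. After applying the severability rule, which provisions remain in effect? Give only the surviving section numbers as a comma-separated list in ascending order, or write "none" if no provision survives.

¶1 is struck. ¶2 operates only by reference to ¶1, so it falls with ¶1. ¶8 declares ¶2 and ¶3 mutually dependent; since one of them has fallen, all of them are of no effect. That brings down ¶3 as well. ¶5 in turn depends solely on a provision now struck and likewise falls. The remainder continues in force under ¶8. That leaves ¶4, ¶6, ¶7, and ¶8 in effect.

4, 6, 7, 8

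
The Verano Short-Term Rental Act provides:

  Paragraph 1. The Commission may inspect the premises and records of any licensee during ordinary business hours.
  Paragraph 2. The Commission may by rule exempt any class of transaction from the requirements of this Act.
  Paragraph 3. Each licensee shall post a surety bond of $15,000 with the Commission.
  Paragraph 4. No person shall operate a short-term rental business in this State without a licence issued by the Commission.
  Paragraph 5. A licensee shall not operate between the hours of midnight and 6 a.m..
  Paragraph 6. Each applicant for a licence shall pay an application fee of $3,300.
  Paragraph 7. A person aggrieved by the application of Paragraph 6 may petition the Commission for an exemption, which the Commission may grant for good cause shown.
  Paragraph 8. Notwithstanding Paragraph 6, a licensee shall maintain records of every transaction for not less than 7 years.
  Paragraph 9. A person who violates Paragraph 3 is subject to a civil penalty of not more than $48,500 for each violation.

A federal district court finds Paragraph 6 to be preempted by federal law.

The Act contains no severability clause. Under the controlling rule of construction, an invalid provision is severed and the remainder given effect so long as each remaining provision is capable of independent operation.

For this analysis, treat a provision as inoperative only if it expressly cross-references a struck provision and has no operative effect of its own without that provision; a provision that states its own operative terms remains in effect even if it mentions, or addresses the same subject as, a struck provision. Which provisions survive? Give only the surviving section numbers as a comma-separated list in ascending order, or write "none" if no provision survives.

Paragraph 6 is struck. Paragraph 7 operates only by reference to Paragraph 6, so it falls with Paragraph 6. Paragraph 8 mentions Paragraph 6 but its own obligation stands independently of Paragraph 6, so Paragraph 8 is not affected. With no severability clause, the stated default rule severs what cannot stand and enforces each remaining provision that can operate on its own. That leaves Paragraph 1, Paragraph 2, Paragraph 3, Paragraph 4, Paragraph 5, Paragraph 8, and Paragraph 9 in effect.

1, 2, 3, 4, 5, 8, 9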